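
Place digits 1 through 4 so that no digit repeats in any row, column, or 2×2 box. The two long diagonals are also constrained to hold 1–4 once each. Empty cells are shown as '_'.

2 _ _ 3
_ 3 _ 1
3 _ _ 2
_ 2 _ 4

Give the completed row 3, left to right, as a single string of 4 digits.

row 1, column 3 = 4 (sole candidate).
row 2, column 1 = 4 (sole candidate).
row 2, column 3 = 2 (sole candidate).
row 3, column 3 = 1: row 3 has {2,3}; col 3 has {2,4}; box has {2,4}; main diagonal has {2,3,4} → only 1 remains.
row 4, column 1 = 1 (sole candidate).
row 4, column 3 = 3 (sole candidate).
row 1, column 2 = 1 (sole candidate).
row 3, column 2 = 4: row 3 has {1,2,3}; col 2 has {1,2,3}; box has {1,2,3}; anti-diagonal has {1,2,3} → only 4 remains.

3412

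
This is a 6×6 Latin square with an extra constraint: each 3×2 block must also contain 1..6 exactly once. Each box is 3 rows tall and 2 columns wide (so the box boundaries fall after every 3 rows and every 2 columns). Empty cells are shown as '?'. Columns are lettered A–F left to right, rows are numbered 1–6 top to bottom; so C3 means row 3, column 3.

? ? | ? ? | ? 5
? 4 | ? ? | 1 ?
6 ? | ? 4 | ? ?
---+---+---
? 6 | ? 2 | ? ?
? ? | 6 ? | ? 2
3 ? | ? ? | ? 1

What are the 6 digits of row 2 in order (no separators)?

F3 = 3 (sole candidate).
F4 = 4 (sole candidate).
D6 = 5 (sole candidate).
E6 = 6 (sole candidate).
F2 = 6: row 2 has {1,4}; col 6 has {1,2,3,4,5}; box has {1,3,5} → only 6 remains.
E3 = 2 (sole candidate).
B6 = 2 (sole candidate).
C6 = 4 (sole candidate).
E1 = 4 (sole candidate).
D2 = 3: row 2 has {1,4,6}; col 4 has {2,4,5}; box has {4} → only 3 remains.
D5 = 1 (sole candidate).
D1 = 6 (sole candidate).
C4 = 3 (sole candidate).
E4 = 5 (sole candidate).
B5 = 5 (sole candidate).
E5 = 3 (sole candidate).
B3 = 1 (sole candidate).
C3 = 5 (sole candidate).
A4 = 1 (sole candidate).
A5 = 4 (sole candidate).
A1 = 2 (sole candidate).
B1 = 3 (sole candidate).
C1 = 1 (sole candidate).
A2 = 5: row 2 has {1,3,4,6}; col 1 has {1,2,3,4,6}; box has {1,2,3,4,6} → only 5 remains.
C2 = 2: row 2 has {1,3,4,5,6}; col 3 has {1,3,4,5,6}; box has {1,3,4,5,6} → only 2 remains.

542316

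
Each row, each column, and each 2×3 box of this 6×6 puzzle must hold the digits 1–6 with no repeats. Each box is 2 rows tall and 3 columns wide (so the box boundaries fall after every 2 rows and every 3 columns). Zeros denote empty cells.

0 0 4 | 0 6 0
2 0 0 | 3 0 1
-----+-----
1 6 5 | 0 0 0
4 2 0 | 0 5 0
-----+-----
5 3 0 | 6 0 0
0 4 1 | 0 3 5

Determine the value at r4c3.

r1c1 = 3 (sole candidate).
r1c6 = 2 (sole candidate).
r2c2 = 5 (sole candidate).
r2c3 = 6 (sole candidate).
r2c5 = 4 (sole candidate).
r3c5 = 2 (sole candidate).
r4c3 = 3: row 4 has {2,4,5}; col 3 has {1,4,5,6}; box has {1,2,4,5,6} → only 3 remains.

3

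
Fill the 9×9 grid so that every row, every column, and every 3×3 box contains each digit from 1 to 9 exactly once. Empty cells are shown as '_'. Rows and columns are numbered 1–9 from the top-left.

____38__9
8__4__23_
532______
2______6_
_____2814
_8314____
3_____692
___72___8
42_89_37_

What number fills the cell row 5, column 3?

row 7, column 4 = 5: row 7 has {2,3,6,9}; col 4 has {1,4,7,8}; box has {2,7,8,9} → only 5 remains.
row 7, column 5 = 1: row 7 has {2,3,5,6,9}; col 5 has {2,3,4,9}; box has {2,5,7,8,9} → only 1 remains.
row 7, column 6 = 4: row 7 has {1,2,3,5,6,9}; col 6 has {2,8}; box has {1,2,5,7,8,9} → only 4 remains.
row 9, column 6 = 6: row 9 has {2,3,4,7,8,9}; col 6 has {2,4,8}; box has {1,2,4,5,7,8,9} → only 6 remains.
row 7, column 2 = 7: row 7 has {1,2,3,4,5,6,9}; col 2 has {2,3,8}; box has {2,3,4} → only 7 remains.
row 7, column 3 = 8: row 7 has {1,2,3,4,5,6,7,9}; col 3 has {2,3}; box has {2,3,4,7} → only 8 remains.
row 8, column 6 = 3: row 8 has {2,7,8}; col 6 has {2,4,6,8}; box has {1,2,4,5,6,7,8,9} → only 3 remains.
row 1, column 4 = 2: in row 1, 2 can only go here (every other open cell in that row sees a 2).
row 3, column 8 = 8: in row 3, 8 can only go here (every other open cell in that row sees an 8).
row 3, column 7 = 4: in row 3, 4 can only go here (every other open cell in that row sees a 4).
row 1, column 8 = 5: row 1 has {2,3,8,9}; col 8 has {1,3,6,7,8,9}; box has {2,3,4,8,9} → only 5 remains.
row 6, column 8 = 2: row 6 has {1,3,4,8}; col 8 has {1,3,5,6,7,8,9}; box has {1,4,6,8} → only 2 remains.
row 8, column 8 = 4: row 8 has {2,3,7,8}; col 8 has {1,2,3,5,6,7,8,9}; box has {2,3,6,7,8,9} → only 4 remains.
row 4, column 5 = 8: in row 4, 8 can only go here (every other open cell in that row sees an 8).
row 5, column 4 = 3: in row 5, 3 can only go here (every other open cell in that row sees a 3).
row 4, column 4 = 9: row 4 has {2,6,8}; col 4 has {1,2,3,4,5,7,8}; box has {1,2,3,4,8} → only 9 remains.
row 3, column 4 = 6: row 3 has {2,3,4,5,8}; col 4 has {1,2,3,4,5,7,8,9}; box has {2,3,4,8} → only 6 remains.
row 3, column 5 = 7: row 3 has {2,3,4,5,6,8}; col 5 has {1,2,3,4,8,9}; box has {2,3,4,6,8} → only 7 remains.
row 3, column 9 = 1: row 3 has {2,3,4,5,6,7,8}; col 9 has {2,4,8,9}; box has {2,3,4,5,8,9} → only 1 remains.
row 9, column 9 = 5: row 9 has {2,3,4,6,7,8,9}; col 9 has {1,2,4,8,9}; box has {2,3,4,6,7,8,9} → only 5 remains.
row 1, column 7 = 7: row 1 has {2,3,5,8,9}; col 7 has {2,3,4,6,8}; box has {1,2,3,4,5,8,9} → only 7 remains.
row 2, column 5 = 5: row 2 has {2,3,4,8}; col 5 has {1,2,3,4,7,8,9}; box has {2,3,4,6,7,8} → only 5 remains.
row 2, column 9 = 6: row 2 has {2,3,4,5,8}; col 9 has {1,2,4,5,8,9}; box has {1,2,3,4,5,7,8,9} → only 6 remains.
row 3, column 6 = 9: row 3 has {1,2,3,4,5,6,7,8}; col 6 has {2,3,4,6,8}; box has {2,3,4,5,6,7,8} → only 9 remains.
row 4, column 7 = 5: row 4 has {2,6,8,9}; col 7 has {2,3,4,6,7,8}; box has {1,2,4,6,8} → only 5 remains.
row 5, column 5 = 6: row 5 has {1,2,3,4,8}; col 5 has {1,2,3,4,5,7,8,9}; box has {1,2,3,4,8,9} → only 6 remains.
row 6, column 7 = 9: row 6 has {1,2,3,4,8}; col 7 has {2,3,4,5,6,7,8}; box has {1,2,4,5,6,8} → only 9 remains.
row 6, column 9 = 7: row 6 has {1,2,3,4,8,9}; col 9 has {1,2,4,5,6,8,9}; box has {1,2,4,5,6,8,9} → only 7 remains.
row 8, column 7 = 1: row 8 has {2,3,4,7,8}; col 7 has {2,3,4,5,6,7,8,9}; box has {2,3,4,5,6,7,8,9} → only 1 remains.
row 9, column 3 = 1: row 9 has {2,3,4,5,6,7,8,9}; col 3 has {2,3,8}; box has {2,3,4,7,8} → only 1 remains.
row 2, column 6 = 1: row 2 has {2,3,4,5,6,8}; col 6 has {2,3,4,6,8,9}; box has {2,3,4,5,6,7,8,9} → only 1 remains.
row 4, column 6 = 7: row 4 has {2,5,6,8,9}; col 6 has {1,2,3,4,6,8,9}; box has {1,2,3,4,6,8,9} → only 7 remains.
row 4, column 9 = 3: row 4 has {2,5,6,7,8,9}; col 9 has {1,2,4,5,6,7,8,9}; box has {1,2,4,5,6,7,8,9} → only 3 remains.
row 6, column 1 = 6: row 6 has {1,2,3,4,7,8,9}; col 1 has {2,3,4,5,8}; box has {2,3,8} → only 6 remains.
row 6, column 6 = 5: row 6 has {1,2,3,4,6,7,8,9}; col 6 has {1,2,3,4,6,7,8,9}; box has {1,2,3,4,6,7,8,9} → only 5 remains.
row 8, column 1 = 9: row 8 has {1,2,3,4,7,8}; col 1 has {2,3,4,5,6,8}; box has {1,2,3,4,7,8} → only 9 remains.
row 1, column 1 = 1: row 1 has {2,3,5,7,8,9}; col 1 has {2,3,4,5,6,8,9}; box has {2,3,5,8} → only 1 remains.
row 2, column 2 = 9: row 2 has {1,2,3,4,5,6,8}; col 2 has {2,3,7,8}; box has {1,2,3,5,8} → only 9 remains.
row 2, column 3 = 7: row 2 has {1,2,3,4,5,6,8,9}; col 3 has {1,2,3,8}; box has {1,2,3,5,8,9} → only 7 remains.
row 4, column 3 = 4: row 4 has {2,3,5,6,7,8,9}; col 3 has {1,2,3,7,8}; box has {2,3,6,8} → only 4 remains.
row 5, column 1 = 7: row 5 has {1,2,3,4,6,8}; col 1 has {1,2,3,4,5,6,8,9}; box has {2,3,4,6,8} → only 7 remains.
row 5, column 2 = 5: row 5 has {1,2,3,4,6,7,8}; col 2 has {2,3,7,8,9}; box has {2,3,4,6,7,8} → only 5 remains.
row 5, column 3 = 9: row 5 has {1,2,3,4,5,6,7,8}; col 3 has {1,2,3,4,7,8}; box has {2,3,4,5,6,7,8} → only 9 remains.

9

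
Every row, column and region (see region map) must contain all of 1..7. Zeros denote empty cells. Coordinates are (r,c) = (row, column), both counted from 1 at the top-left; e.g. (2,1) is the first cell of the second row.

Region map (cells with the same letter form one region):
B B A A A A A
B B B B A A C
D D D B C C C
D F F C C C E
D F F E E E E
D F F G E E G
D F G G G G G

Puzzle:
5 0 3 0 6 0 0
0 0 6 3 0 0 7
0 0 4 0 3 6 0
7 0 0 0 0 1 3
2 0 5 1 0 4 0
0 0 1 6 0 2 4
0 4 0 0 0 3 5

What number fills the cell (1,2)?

(1,6) = 7: row 1 has {3,5,6}; col 6 has {1,2,3,4,6}; region has {3,6} → only 7 remains.
(2,6) = 5: row 2 has {3,6,7}; col 6 has {1,2,3,4,6,7}; region has {3,6,7} → only 5 remains.
(3,1) = 1: row 3 has {3,4,6}; col 1 has {2,5,7}; region has {2,4,7} → only 1 remains.
(3,2) = 5: row 3 has {1,3,4,6}; col 2 has {4}; region has {1,2,4,7} → only 5 remains.
(3,7) = 2: row 3 has {1,3,4,5,6}; col 7 has {3,4,5,7}; region has {1,3,6,7} → only 2 remains.
(4,3) = 2: row 4 has {1,3,7}; col 3 has {1,3,4,5,6}; region has {1,4,5} → only 2 remains.
(5,5) = 7: row 5 has {1,2,4,5}; col 5 has {3,6}; region has {1,2,3,4} → only 7 remains.
(5,7) = 6: row 5 has {1,2,4,5,7}; col 7 has {2,3,4,5,7}; region has {1,2,3,4,7} → only 6 remains.
(6,1) = 3: row 6 has {1,2,4,6}; col 1 has {1,2,5,7}; region has {1,2,4,5,7} → only 3 remains.
(6,2) = 7: row 6 has {1,2,3,4,6}; col 2 has {4,5}; region has {1,2,4,5} → only 7 remains.
(6,5) = 5: row 6 has {1,2,3,4,6,7}; col 5 has {3,6,7}; region has {1,2,3,4,6,7} → only 5 remains.
(7,1) = 6: row 7 has {3,4,5}; col 1 has {1,2,3,5,7}; region has {1,2,3,4,5,7} → only 6 remains.
(7,3) = 7: row 7 has {3,4,5,6}; col 3 has {1,2,3,4,5,6}; region has {3,4,5,6} → only 7 remains.
(7,4) = 2: row 7 has {3,4,5,6,7}; col 4 has {1,3,6}; region has {3,4,5,6,7} → only 2 remains.
(7,5) = 1: row 7 has {2,3,4,5,6,7}; col 5 has {3,5,6,7}; region has {2,3,4,5,6,7} → only 1 remains.
(1,4) = 4: row 1 has {3,5,6,7}; col 4 has {1,2,3,6}; region has {3,5,6,7} → only 4 remains.
(1,7) = 1: row 1 has {3,4,5,6,7}; col 7 has {2,3,4,5,6,7}; region has {3,4,5,6,7} → only 1 remains.
(2,1) = 4: row 2 has {3,5,6,7}; col 1 has {1,2,3,5,6,7}; region has {3,5,6} → only 4 remains.
(2,5) = 2: row 2 has {3,4,5,6,7}; col 5 has {1,3,5,6,7}; region has {1,3,4,5,6,7} → only 2 remains.
(3,4) = 7: row 3 has {1,2,3,4,5,6}; col 4 has {1,2,3,4,6}; region has {3,4,5,6} → only 7 remains.
(4,2) = 6: row 4 has {1,2,3,7}; col 2 has {4,5,7}; region has {1,2,4,5,7} → only 6 remains.
(4,4) = 5: row 4 has {1,2,3,6,7}; col 4 has {1,2,3,4,6,7}; region has {1,2,3,6,7} → only 5 remains.
(4,5) = 4: row 4 has {1,2,3,5,6,7}; col 5 has {1,2,3,5,6,7}; region has {1,2,3,5,6,7} → only 4 remains.
(5,2) = 3: row 5 has {1,2,4,5,6,7}; col 2 has {4,5,6,7}; region has {1,2,4,5,6,7} → only 3 remains.
(1,2) = 2: row 1 has {1,3,4,5,6,7}; col 2 has {3,4,5,6,7}; region has {3,4,5,6,7} → only 2 remains.

2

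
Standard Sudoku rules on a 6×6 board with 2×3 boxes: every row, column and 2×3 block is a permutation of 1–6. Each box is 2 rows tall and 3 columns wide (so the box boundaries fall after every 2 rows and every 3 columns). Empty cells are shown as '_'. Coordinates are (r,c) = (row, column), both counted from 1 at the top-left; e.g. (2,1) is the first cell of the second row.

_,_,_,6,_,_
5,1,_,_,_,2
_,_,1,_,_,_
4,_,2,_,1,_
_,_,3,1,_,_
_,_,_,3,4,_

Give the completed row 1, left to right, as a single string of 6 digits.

(1,3) = 4: row 1 has {6}; col 3 has {1,2,3}; box has {1,5} → only 4 remains.
(2,3) = 6 (sole candidate).
(2,4) = 4 (sole candidate).
(2,5) = 3 (sole candidate).
(4,4) = 5 (sole candidate).
(6,3) = 5 (sole candidate).
(6,6) = 6 (sole candidate).
(1,5) = 5: row 1 has {4,6}; col 5 has {1,3,4}; box has {2,3,4,6} → only 5 remains.
(1,6) = 1: row 1 has {4,5,6}; col 6 has {2,6}; box has {2,3,4,5,6} → only 1 remains.
(3,4) = 2 (sole candidate).
(3,5) = 6 (sole candidate).
(4,6) = 3 (sole candidate).
(5,5) = 2 (sole candidate).
(5,6) = 5 (sole candidate).
(6,2) = 2 (sole candidate).
(1,2) = 3: row 1 has {1,4,5,6}; col 2 has {1,2}; box has {1,4,5,6} → only 3 remains.
(3,1) = 3 (sole candidate).
(3,2) = 5 (sole candidate).
(3,6) = 4 (sole candidate).
(4,2) = 6 (sole candidate).
(5,1) = 6 (sole candidate).
(5,2) = 4 (sole candidate).
(6,1) = 1 (sole candidate).
(1,1) = 2: row 1 has {1,3,4,5,6}; col 1 has {1,3,4,5,6}; box has {1,3,4,5,6} → only 2 remains.

234651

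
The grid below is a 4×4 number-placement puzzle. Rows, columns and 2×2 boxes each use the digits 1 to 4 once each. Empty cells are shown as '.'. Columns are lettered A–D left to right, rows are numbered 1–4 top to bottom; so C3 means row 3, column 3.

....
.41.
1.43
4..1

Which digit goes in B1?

1

D2 = 2 (sole candidate).
B3 = 2 (sole candidate).
B4 = 3 (sole candidate).
C4 = 2 (sole candidate).
B1 = 1: row 1 has {}; col 2 has {2,3,4}; box has {4} → only 1 remains.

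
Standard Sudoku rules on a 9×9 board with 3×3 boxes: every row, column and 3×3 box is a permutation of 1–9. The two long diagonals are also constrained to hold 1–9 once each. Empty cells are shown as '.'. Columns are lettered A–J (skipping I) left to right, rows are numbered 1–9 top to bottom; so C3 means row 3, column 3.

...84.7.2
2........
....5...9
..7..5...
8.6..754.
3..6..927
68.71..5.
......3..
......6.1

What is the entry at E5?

J5 = 3: row 5 has {4,5,6,7,8}; col 9 has {1,2,7,9}; box has {2,4,5,7,9} → only 3 remains.
E6 = 8: row 6 has {2,3,6,7,9}; col 5 has {1,4,5}; box has {5,6,7} → only 8 remains.
F6 = 4: row 6 has {2,3,6,7,8,9}; col 6 has {5,7}; box has {5,6,7,8}; main diagonal has {1} → only 4 remains.
G7 = 2: row 7 has {1,5,6,7,8}; col 7 has {3,5,6,7,9}; box has {1,3,5,6}; main diagonal has {1,4} → only 2 remains.
J7 = 4: row 7 has {1,2,5,6,7,8}; col 9 has {1,2,3,7,9}; box has {1,2,3,5,6} → only 4 remains.
J8 = 8: row 8 has {3}; col 9 has {1,2,3,4,7,9}; box has {1,2,3,4,5,6} → only 8 remains.
J4 = 6: row 4 has {5,7}; col 9 has {1,2,3,4,7,8,9}; box has {2,3,4,5,7,9} → only 6 remains.
E5 = 9: row 5 has {3,4,5,6,7,8}; col 5 has {1,4,5,8}; box has {4,5,6,7,8}; main diagonal has {1,2,4}; anti-diagonal has {2,5,6} → only 9 remains.

9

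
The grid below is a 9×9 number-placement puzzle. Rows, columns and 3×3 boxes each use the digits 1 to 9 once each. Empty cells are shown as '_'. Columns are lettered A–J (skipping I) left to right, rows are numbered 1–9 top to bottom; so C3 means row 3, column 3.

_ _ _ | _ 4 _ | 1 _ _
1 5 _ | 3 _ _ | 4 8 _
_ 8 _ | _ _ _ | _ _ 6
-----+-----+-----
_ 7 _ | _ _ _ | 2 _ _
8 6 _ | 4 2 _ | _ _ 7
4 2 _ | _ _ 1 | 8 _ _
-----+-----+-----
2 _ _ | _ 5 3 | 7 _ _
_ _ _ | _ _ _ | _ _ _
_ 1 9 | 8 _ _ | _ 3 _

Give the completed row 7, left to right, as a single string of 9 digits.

246953718

B7 = 4: row 7 has {2,3,5,7}; col 2 has {1,2,5,6,7,8}; box has {1,2,9} → only 4 remains.
B8 = 3: row 8 has {}; col 2 has {1,2,4,5,6,7,8}; box has {1,2,4,9} → only 3 remains.
B1 = 9: row 1 has {1,4}; col 2 has {1,2,3,4,5,6,7,8}; box has {1,5,8} → only 9 remains.
F1 = 8: in row 1, 8 can only go here (every other open cell in that row sees an 8).
C3 = 4: in row 3, 4 can only go here (every other open cell in that row sees a 4).
E4 = 8: in row 4, 8 can only go here (every other open cell in that row sees an 8).
A4 = 9: in column 1, 9 can only go here (every other open cell in that column sees a 9).
E6 = 3: in column 5, 3 can only go here (every other open cell in that column sees a 3).
C6 = 5: row 6 has {1,2,3,4,8}; col 3 has {4,9}; box has {2,4,6,7,8,9} → only 5 remains.
J6 = 9: row 6 has {1,2,3,4,5,8}; col 9 has {6,7}; box has {2,7,8} → only 9 remains.
J2 = 2: row 2 has {1,3,4,5,8}; col 9 has {6,7,9}; box has {1,4,6,8} → only 2 remains.
H6 = 6: row 6 has {1,2,3,4,5,8,9}; col 8 has {3,8}; box has {2,7,8,9} → only 6 remains.
D6 = 7: row 6 has {1,2,3,4,5,6,8,9}; col 4 has {3,4,8}; box has {1,2,3,4,8} → only 7 remains.
F5 = 9: in row 5, 9 can only go here (every other open cell in that row sees a 9).
E2 = 9: in row 2, 9 can only go here (every other open cell in that row sees a 9).
F9 = 2: in row 9, 2 can only go here (every other open cell in that row sees a 2).
D3 = 2: in row 3, 2 can only go here (every other open cell in that row sees a 2).
C1 = 2: in row 1, 2 can only go here (every other open cell in that row sees a 2).
E3 = 1: in row 3, 1 can only go here (every other open cell in that row sees a 1).
H8 = 2: in row 8, 2 can only go here (every other open cell in that row sees a 2).
J9 = 4: in row 9, 4 can only go here (every other open cell in that row sees a 4).
H4 = 4: in row 4, 4 can only go here (every other open cell in that row sees a 4).
F8 = 4: in row 8, 4 can only go here (every other open cell in that row sees a 4).
Singles propagation stalls; C7 is still open with candidates {6,8}.
  Try C7 = 8: this forces J7=1, H7=9, D7=6; then column 5 has no cell left for 6 — contradiction.
So C7 = 6.
C2 = 7 (sole candidate).
F2 = 6 (sole candidate).
A3 = 3 (sole candidate).
F4 = 5 (sole candidate).
C8 = 8 (sole candidate).
A1 = 6 (sole candidate).
D1 = 5 (sole candidate).
H1 = 7 (sole candidate).
J1 = 3 (sole candidate).
F3 = 7 (sole candidate).
D4 = 6 (sole candidate).
J4 = 1 (sole candidate).
H5 = 5 (sole candidate).
J7 = 8: row 7 has {2,3,4,5,6,7}; col 9 has {1,2,3,4,6,7,9}; box has {2,3,4,7} → only 8 remains.
J8 = 5 (sole candidate).
G9 = 6 (sole candidate).
H3 = 9 (sole candidate).
C4 = 3 (sole candidate).
C5 = 1 (sole candidate).
G5 = 3 (sole candidate).
H7 = 1: row 7 has {2,3,4,5,6,7,8}; col 8 has {2,3,4,5,6,7,8,9}; box has {2,3,4,5,6,7,8} → only 1 remains.
A8 = 7 (sole candidate).
E8 = 6 (sole candidate).
G8 = 9 (sole candidate).
A9 = 5 (sole candidate).
E9 = 7 (sole candidate).
G3 = 5 (sole candidate).
D7 = 9: row 7 has {1,2,3,4,5,6,7,8}; col 4 has {2,3,4,5,6,7,8}; box has {2,3,4,5,6,7,8} → only 9 remains.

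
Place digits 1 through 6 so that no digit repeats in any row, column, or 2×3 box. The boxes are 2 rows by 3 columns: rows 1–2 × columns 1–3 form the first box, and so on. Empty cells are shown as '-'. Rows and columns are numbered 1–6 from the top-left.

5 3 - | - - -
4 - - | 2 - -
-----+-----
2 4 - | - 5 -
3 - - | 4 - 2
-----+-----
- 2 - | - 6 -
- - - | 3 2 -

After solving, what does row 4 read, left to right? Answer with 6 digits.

365412

row 4, column 5 = 1: row 4 has {2,3,4}; col 5 has {2,5,6}; box has {2,4,5} → only 1 remains.
row 5, column 1 = 1: row 5 has {2,6}; col 1 has {2,3,4,5}; box has {2} → only 1 remains.
row 5, column 4 = 5: row 5 has {1,2,6}; col 4 has {2,3,4}; box has {2,3,6} → only 5 remains.
row 5, column 6 = 4: row 5 has {1,2,5,6}; col 6 has {2}; box has {2,3,5,6} → only 4 remains.
row 6, column 1 = 6: row 6 has {2,3}; col 1 has {1,2,3,4,5}; box has {1,2} → only 6 remains.
row 6, column 2 = 5: row 6 has {2,3,6}; col 2 has {2,3,4}; box has {1,2,6} → only 5 remains.
row 6, column 3 = 4: row 6 has {2,3,5,6}; col 3 has {}; box has {1,2,5,6} → only 4 remains.
row 6, column 6 = 1: row 6 has {2,3,4,5,6}; col 6 has {2,4}; box has {2,3,4,5,6} → only 1 remains.
row 1, column 5 = 4: row 1 has {3,5}; col 5 has {1,2,5,6}; box has {2} → only 4 remains.
row 1, column 6 = 6: row 1 has {3,4,5}; col 6 has {1,2,4}; box has {2,4} → only 6 remains.
row 2, column 5 = 3: row 2 has {2,4}; col 5 has {1,2,4,5,6}; box has {2,4,6} → only 3 remains.
row 2, column 6 = 5: row 2 has {2,3,4}; col 6 has {1,2,4,6}; box has {2,3,4,6} → only 5 remains.
row 3, column 4 = 6: row 3 has {2,4,5}; col 4 has {2,3,4,5}; box has {1,2,4,5} → only 6 remains.
row 3, column 6 = 3: row 3 has {2,4,5,6}; col 6 has {1,2,4,5,6}; box has {1,2,4,5,6} → only 3 remains.
row 4, column 2 = 6: row 4 has {1,2,3,4}; col 2 has {2,3,4,5}; box has {2,3,4} → only 6 remains.
row 4, column 3 = 5: row 4 has {1,2,3,4,6}; col 3 has {4}; box has {2,3,4,6} → only 5 remains.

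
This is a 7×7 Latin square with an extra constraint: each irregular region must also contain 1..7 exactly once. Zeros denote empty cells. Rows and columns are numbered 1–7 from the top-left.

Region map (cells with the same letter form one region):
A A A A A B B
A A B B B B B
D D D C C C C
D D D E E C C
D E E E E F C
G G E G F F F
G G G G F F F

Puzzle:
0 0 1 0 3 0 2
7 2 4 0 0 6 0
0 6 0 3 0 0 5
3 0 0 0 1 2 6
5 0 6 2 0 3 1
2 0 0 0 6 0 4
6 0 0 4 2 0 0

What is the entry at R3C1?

R1C1 = 4 (sole candidate).
R1C2 = 5 (sole candidate).
R1C4 = 6 (sole candidate).
R1C6 = 7 (sole candidate).
R2C5 = 5 (sole candidate).
R2C7 = 3 (sole candidate).
R3C1 = 1: row 3 has {3,5,6}; col 1 has {2,3,4,5,6,7}; region has {3,5,6} → only 1 remains.

1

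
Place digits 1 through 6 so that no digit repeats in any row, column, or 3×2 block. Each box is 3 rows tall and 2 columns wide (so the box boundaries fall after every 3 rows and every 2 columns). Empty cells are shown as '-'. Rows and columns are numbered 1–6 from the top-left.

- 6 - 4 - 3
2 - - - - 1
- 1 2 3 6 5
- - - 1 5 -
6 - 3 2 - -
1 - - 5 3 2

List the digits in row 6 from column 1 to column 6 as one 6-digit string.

R1C1 = 5 (sole candidate).
R1C3 = 1 (sole candidate).
R1C5 = 2 (sole candidate).
R2C4 = 6 (sole candidate).
R2C5 = 4 (sole candidate).
R3C1 = 4 (sole candidate).
R4C1 = 3 (sole candidate).
R5C5 = 1 (sole candidate).
R5C6 = 4 (sole candidate).
R6C2 = 4: row 6 has {1,2,3,5}; col 2 has {1,6}; box has {1,3,6} → only 4 remains.
R6C3 = 6: row 6 has {1,2,3,4,5}; col 3 has {1,2,3}; box has {1,2,3,5} → only 6 remains.

146532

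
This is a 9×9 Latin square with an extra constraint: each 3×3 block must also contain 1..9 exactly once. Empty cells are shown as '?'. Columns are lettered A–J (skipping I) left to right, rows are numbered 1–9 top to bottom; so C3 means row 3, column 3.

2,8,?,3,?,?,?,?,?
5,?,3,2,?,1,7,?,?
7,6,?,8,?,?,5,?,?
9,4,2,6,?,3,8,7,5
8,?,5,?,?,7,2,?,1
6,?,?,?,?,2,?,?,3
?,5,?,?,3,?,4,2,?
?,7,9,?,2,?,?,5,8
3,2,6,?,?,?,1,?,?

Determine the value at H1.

B2 = 9 (sole candidate).
E4 = 1 (sole candidate).
B5 = 3 (sole candidate).
B6 = 1 (sole candidate).
C6 = 7 (sole candidate).
G6 = 9 (sole candidate).
H6 = 4 (sole candidate).
A7 = 1 (sole candidate).
C7 = 8 (sole candidate).
A8 = 4 (sole candidate).
D8 = 1 (sole candidate).
F8 = 6 (sole candidate).
G8 = 3 (sole candidate).
H9 = 9 (sole candidate).
J9 = 7 (sole candidate).
G1 = 6 (sole candidate).
H1 = 1: row 1 has {2,3,6,8}; col 8 has {2,4,5,7,9}; box has {5,6,7} → only 1 remains.

1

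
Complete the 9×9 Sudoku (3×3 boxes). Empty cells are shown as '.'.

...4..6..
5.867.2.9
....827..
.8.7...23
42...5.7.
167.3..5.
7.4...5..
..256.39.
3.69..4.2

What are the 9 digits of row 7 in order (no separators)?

794823561

row 4, column 1 = 9 (sole candidate).
row 4, column 3 = 5 (sole candidate).
row 4, column 7 = 1 (sole candidate).
row 5, column 3 = 3 (sole candidate).
row 8, column 1 = 8 (sole candidate).
row 8, column 2 = 1 (sole candidate).
row 8, column 9 = 7 (sole candidate).
row 9, column 2 = 5 (sole candidate).
row 9, column 5 = 1 (sole candidate).
row 9, column 8 = 8 (sole candidate).
row 1, column 1 = 2 (sole candidate).
row 3, column 1 = 6 (sole candidate).
row 4, column 5 = 4 (sole candidate).
row 4, column 6 = 6 (sole candidate).
row 5, column 5 = 9 (sole candidate).
row 5, column 7 = 8 (sole candidate).
row 5, column 9 = 6 (sole candidate).
row 6, column 6 = 8 (sole candidate).
row 6, column 7 = 9 (sole candidate).
row 6, column 9 = 4 (sole candidate).
row 7, column 2 = 9: row 7 has {4,5,7}; col 2 has {1,2,5,6,8}; box has {1,2,3,4,5,6,7,8} → only 9 remains.
row 7, column 5 = 2: row 7 has {4,5,7,9}; col 5 has {1,3,4,6,7,8,9}; box has {1,5,6,9} → only 2 remains.
row 7, column 6 = 3: row 7 has {2,4,5,7,9}; col 6 has {2,5,6,8}; box has {1,2,5,6,9} → only 3 remains.
row 7, column 9 = 1: row 7 has {2,3,4,5,7,9}; col 9 has {2,3,4,6,7,9}; box has {2,3,4,5,7,8,9} → only 1 remains.
row 8, column 6 = 4 (sole candidate).
row 9, column 6 = 7 (sole candidate).
row 1, column 5 = 5 (sole candidate).
row 1, column 9 = 8 (sole candidate).
row 2, column 6 = 1 (sole candidate).
row 3, column 4 = 3 (sole candidate).
row 3, column 9 = 5 (sole candidate).
row 5, column 4 = 1 (sole candidate).
row 6, column 4 = 2 (sole candidate).
row 7, column 4 = 8: row 7 has {1,2,3,4,5,7,9}; col 4 has {1,2,3,4,5,6,7,9}; box has {1,2,3,4,5,6,7,9} → only 8 remains.
row 7, column 8 = 6: row 7 has {1,2,3,4,5,7,8,9}; col 8 has {2,5,7,8,9}; box has {1,2,3,4,5,7,8,9} → only 6 remains.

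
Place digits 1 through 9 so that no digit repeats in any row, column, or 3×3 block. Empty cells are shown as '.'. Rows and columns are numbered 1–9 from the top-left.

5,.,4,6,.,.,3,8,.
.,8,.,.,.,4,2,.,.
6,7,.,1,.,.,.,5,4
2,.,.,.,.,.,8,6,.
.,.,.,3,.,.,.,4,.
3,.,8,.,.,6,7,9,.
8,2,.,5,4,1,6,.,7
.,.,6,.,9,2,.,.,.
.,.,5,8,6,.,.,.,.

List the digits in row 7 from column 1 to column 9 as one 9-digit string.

R3C7 = 9: row 3 has {1,4,5,6,7}; col 7 has {2,3,6,7,8}; box has {2,3,4,5,8} → only 9 remains.
R7C8 = 3: row 7 has {1,2,4,5,6,7,8}; col 8 has {4,5,6,8,9}; box has {6,7} → only 3 remains.
R8C4 = 7: row 8 has {2,6,9}; col 4 has {1,3,5,6,8}; box has {1,2,4,5,6,8,9} → only 7 remains.
R8C8 = 1: row 8 has {2,6,7,9}; col 8 has {3,4,5,6,8,9}; box has {3,6,7} → only 1 remains.
R9C6 = 3: row 9 has {5,6,8}; col 6 has {1,2,4,6}; box has {1,2,4,5,6,7,8,9} → only 3 remains.
R9C7 = 4: row 9 has {3,5,6,8}; col 7 has {2,3,6,7,8,9}; box has {1,3,6,7} → only 4 remains.
R9C8 = 2: row 9 has {3,4,5,6,8}; col 8 has {1,3,4,5,6,8,9}; box has {1,3,4,6,7} → only 2 remains.
R9C9 = 9: row 9 has {2,3,4,5,6,8}; col 9 has {4,7}; box has {1,2,3,4,6,7} → only 9 remains.
R1C9 = 1: row 1 has {3,4,5,6,8}; col 9 has {4,7,9}; box has {2,3,4,5,8,9} → only 1 remains.
R2C4 = 9: row 2 has {2,4,8}; col 4 has {1,3,5,6,7,8}; box has {1,4,6} → only 9 remains.
R2C8 = 7: row 2 has {2,4,8,9}; col 8 has {1,2,3,4,5,6,8,9}; box has {1,2,3,4,5,8,9} → only 7 remains.
R2C9 = 6: row 2 has {2,4,7,8,9}; col 9 has {1,4,7,9}; box has {1,2,3,4,5,7,8,9} → only 6 remains.
R3C6 = 8: row 3 has {1,4,5,6,7,9}; col 6 has {1,2,3,4,6}; box has {1,4,6,9} → only 8 remains.
R4C4 = 4: row 4 has {2,6,8}; col 4 has {1,3,5,6,7,8,9}; box has {3,6} → only 4 remains.
R6C4 = 2: row 6 has {3,6,7,8,9}; col 4 has {1,3,4,5,6,7,8,9}; box has {3,4,6} → only 2 remains.
R6C9 = 5: row 6 has {2,3,6,7,8,9}; col 9 has {1,4,6,7,9}; box has {4,6,7,8,9} → only 5 remains.
R7C3 = 9: row 7 has {1,2,3,4,5,6,7,8}; col 3 has {4,5,6,8}; box has {2,5,6,8} → only 9 remains.

829541637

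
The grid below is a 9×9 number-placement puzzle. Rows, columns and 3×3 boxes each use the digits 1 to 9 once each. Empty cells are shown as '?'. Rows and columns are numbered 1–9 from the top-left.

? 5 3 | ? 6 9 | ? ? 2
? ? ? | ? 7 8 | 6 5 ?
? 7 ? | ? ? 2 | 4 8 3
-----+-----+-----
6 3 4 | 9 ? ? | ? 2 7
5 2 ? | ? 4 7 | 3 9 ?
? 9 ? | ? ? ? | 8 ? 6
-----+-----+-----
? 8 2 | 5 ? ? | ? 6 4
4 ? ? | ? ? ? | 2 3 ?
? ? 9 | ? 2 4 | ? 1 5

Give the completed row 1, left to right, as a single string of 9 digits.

853469172

r1c8 = 7: row 1 has {2,3,5,6,9}; col 8 has {1,2,3,5,6,8,9}; box has {2,3,4,5,6,8} → only 7 remains.
r2c3 = 1: row 2 has {5,6,7,8}; col 3 has {2,3,4,9}; box has {3,5,7} → only 1 remains.
r2c9 = 9: row 2 has {1,5,6,7,8}; col 9 has {2,3,4,5,6,7}; box has {2,3,4,5,6,7,8} → only 9 remains.
r3c1 = 9: row 3 has {2,3,4,7,8}; col 1 has {4,5,6}; box has {1,3,5,7} → only 9 remains.
r3c3 = 6: row 3 has {2,3,4,7,8,9}; col 3 has {1,2,3,4,9}; box has {1,3,5,7,9} → only 6 remains.
r3c4 = 1: row 3 has {2,3,4,6,7,8,9}; col 4 has {5,9}; box has {2,6,7,8,9} → only 1 remains.
r3c5 = 5: row 3 has {1,2,3,4,6,7,8,9}; col 5 has {2,4,6,7}; box has {1,2,6,7,8,9} → only 5 remains.
r5c3 = 8: row 5 has {2,3,4,5,7,9}; col 3 has {1,2,3,4,6,9}; box has {2,3,4,5,6,9} → only 8 remains.
r5c4 = 6: row 5 has {2,3,4,5,7,8,9}; col 4 has {1,5,9}; box has {4,7,9} → only 6 remains.
r5c9 = 1: row 5 has {2,3,4,5,6,7,8,9}; col 9 has {2,3,4,5,6,7,9}; box has {2,3,6,7,8,9} → only 1 remains.
r6c3 = 7: row 6 has {6,8,9}; col 3 has {1,2,3,4,6,8,9}; box has {2,3,4,5,6,8,9} → only 7 remains.
r6c8 = 4: row 6 has {6,7,8,9}; col 8 has {1,2,3,5,6,7,8,9}; box has {1,2,3,6,7,8,9} → only 4 remains.
r8c3 = 5: row 8 has {2,3,4}; col 3 has {1,2,3,4,6,7,8,9}; box has {2,4,8,9} → only 5 remains.
r8c9 = 8: row 8 has {2,3,4,5}; col 9 has {1,2,3,4,5,6,7,9}; box has {1,2,3,4,5,6} → only 8 remains.
r9c2 = 6: row 9 has {1,2,4,5,9}; col 2 has {2,3,5,7,8,9}; box has {2,4,5,8,9} → only 6 remains.
r9c7 = 7: row 9 has {1,2,4,5,6,9}; col 7 has {2,3,4,6,8}; box has {1,2,3,4,5,6,8} → only 7 remains.
r1c1 = 8: row 1 has {2,3,5,6,7,9}; col 1 has {4,5,6,9}; box has {1,3,5,6,7,9} → only 8 remains.
r1c4 = 4: row 1 has {2,3,5,6,7,8,9}; col 4 has {1,5,6,9}; box has {1,2,5,6,7,8,9} → only 4 remains.
r1c7 = 1: row 1 has {2,3,4,5,6,7,8,9}; col 7 has {2,3,4,6,7,8}; box has {2,3,4,5,6,7,8,9} → only 1 remains.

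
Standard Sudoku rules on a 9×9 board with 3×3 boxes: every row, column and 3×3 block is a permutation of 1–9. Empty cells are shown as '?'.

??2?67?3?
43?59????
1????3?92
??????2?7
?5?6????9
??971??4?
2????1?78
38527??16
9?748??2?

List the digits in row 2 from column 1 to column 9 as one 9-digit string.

438592761

r1c2 = 9: row 1 has {2,3,6,7}; col 2 has {3,5,8}; box has {1,2,3,4} → only 9 remains.
r2c9 = 1: row 2 has {3,4,5,9}; col 9 has {2,6,7,8,9}; box has {2,3,9} → only 1 remains.
r3c4 = 8: row 3 has {1,2,3,9}; col 4 has {2,4,5,6,7}; box has {3,5,6,7,9} → only 8 remains.
r3c5 = 4: row 3 has {1,2,3,8,9}; col 5 has {1,6,7,8,9}; box has {3,5,6,7,8,9} → only 4 remains.
r5c8 = 8: row 5 has {5,6,9}; col 8 has {1,2,3,4,7,9}; box has {2,4,7,9} → only 8 remains.
r8c6 = 9: row 8 has {1,2,3,5,6,7,8}; col 6 has {1,3,7}; box has {1,2,4,7,8} → only 9 remains.
r8c7 = 4: row 8 has {1,2,3,5,6,7,8,9}; col 7 has {2}; box has {1,2,6,7,8} → only 4 remains.
r1c4 = 1: row 1 has {2,3,6,7,9}; col 4 has {2,4,5,6,7,8}; box has {3,4,5,6,7,8,9} → only 1 remains.
r2c6 = 2: row 2 has {1,3,4,5,9}; col 6 has {1,3,7,9}; box has {1,3,4,5,6,7,8,9} → only 2 remains.
r2c8 = 6: row 2 has {1,2,3,4,5,9}; col 8 has {1,2,3,4,7,8,9}; box has {1,2,3,9} → only 6 remains.
r3c3 = 6: row 3 has {1,2,3,4,8,9}; col 3 has {2,5,7,9}; box has {1,2,3,4,9} → only 6 remains.
r4c8 = 5: row 4 has {2,7}; col 8 has {1,2,3,4,6,7,8,9}; box has {2,4,7,8,9} → only 5 remains.
r5c1 = 7: row 5 has {5,6,8,9}; col 1 has {1,2,3,4,9}; box has {5,9} → only 7 remains.
r5c6 = 4: row 5 has {5,6,7,8,9}; col 6 has {1,2,3,7,9}; box has {1,6,7} → only 4 remains.
r6c9 = 3: row 6 has {1,4,7,9}; col 9 has {1,2,6,7,8,9}; box has {2,4,5,7,8,9} → only 3 remains.
r7c3 = 4: row 7 has {1,2,7,8}; col 3 has {2,5,6,7,9}; box has {2,3,5,7,8,9} → only 4 remains.
r7c4 = 3: row 7 has {1,2,4,7,8}; col 4 has {1,2,4,5,6,7,8}; box has {1,2,4,7,8,9} → only 3 remains.
r7c5 = 5: row 7 has {1,2,3,4,7,8}; col 5 has {1,4,6,7,8,9}; box has {1,2,3,4,7,8,9} → only 5 remains.
r7c7 = 9: row 7 has {1,2,3,4,5,7,8}; col 7 has {2,4}; box has {1,2,4,6,7,8} → only 9 remains.
r9c6 = 6: row 9 has {2,4,7,8,9}; col 6 has {1,2,3,4,7,9}; box has {1,2,3,4,5,7,8,9} → only 6 remains.
r9c9 = 5: row 9 has {2,4,6,7,8,9}; col 9 has {1,2,3,6,7,8,9}; box has {1,2,4,6,7,8,9} → only 5 remains.
r1c9 = 4: row 1 has {1,2,3,6,7,9}; col 9 has {1,2,3,5,6,7,8,9}; box has {1,2,3,6,9} → only 4 remains.
r2c3 = 8: row 2 has {1,2,3,4,5,6,9}; col 3 has {2,4,5,6,7,9}; box has {1,2,3,4,6,9} → only 8 remains.
r2c7 = 7: row 2 has {1,2,3,4,5,6,8,9}; col 7 has {2,4,9}; box has {1,2,3,4,6,9} → only 7 remains.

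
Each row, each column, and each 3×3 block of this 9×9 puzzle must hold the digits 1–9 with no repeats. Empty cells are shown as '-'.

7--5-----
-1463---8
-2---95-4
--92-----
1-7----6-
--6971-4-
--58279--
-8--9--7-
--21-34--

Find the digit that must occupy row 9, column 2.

7

row 2, column 6 = 2: row 2 has {1,3,4,6,8}; col 6 has {1,3,7,9}; box has {3,5,6,9} → only 2 remains.
row 2, column 7 = 7: row 2 has {1,2,3,4,6,8}; col 7 has {4,5,9}; box has {4,5,8} → only 7 remains.
row 2, column 8 = 9: row 2 has {1,2,3,4,6,7,8}; col 8 has {4,6,7}; box has {4,5,7,8} → only 9 remains.
row 3, column 4 = 7: row 3 has {2,4,5,9}; col 4 has {1,2,5,6,8,9}; box has {2,3,5,6,9} → only 7 remains.
row 8, column 4 = 4: row 8 has {7,8,9}; col 4 has {1,2,5,6,7,8,9}; box has {1,2,3,7,8,9} → only 4 remains.
row 2, column 1 = 5: row 2 has {1,2,3,4,6,7,8,9}; col 1 has {1,7}; box has {1,2,4,7} → only 5 remains.
row 5, column 4 = 3: row 5 has {1,6,7}; col 4 has {1,2,4,5,6,7,8,9}; box has {1,2,7,9} → only 3 remains.
row 1, column 2 = 9: in row 1, 9 can only go here (every other open cell in that row sees a 9).
row 3, column 1 = 6: in row 3, 6 can only go here (every other open cell in that row sees a 6).
row 8, column 1 = 3: row 8 has {4,7,8,9}; col 1 has {1,5,6,7}; box has {2,5,8} → only 3 remains.
row 8, column 3 = 1: row 8 has {3,4,7,8,9}; col 3 has {2,4,5,6,7,9}; box has {2,3,5,8} → only 1 remains.
row 9, column 1 = 9: row 9 has {1,2,3,4}; col 1 has {1,3,5,6,7}; box has {1,2,3,5,8} → only 9 remains.
row 7, column 1 = 4: row 7 has {2,5,7,8,9}; col 1 has {1,3,5,6,7,9}; box has {1,2,3,5,8,9} → only 4 remains.
row 7, column 2 = 6: row 7 has {2,4,5,7,8,9}; col 2 has {1,2,8,9}; box has {1,2,3,4,5,8,9} → only 6 remains.
row 9, column 2 = 7: row 9 has {1,2,3,4,9}; col 2 has {1,2,6,8,9}; box has {1,2,3,4,5,6,8,9} → only 7 remains.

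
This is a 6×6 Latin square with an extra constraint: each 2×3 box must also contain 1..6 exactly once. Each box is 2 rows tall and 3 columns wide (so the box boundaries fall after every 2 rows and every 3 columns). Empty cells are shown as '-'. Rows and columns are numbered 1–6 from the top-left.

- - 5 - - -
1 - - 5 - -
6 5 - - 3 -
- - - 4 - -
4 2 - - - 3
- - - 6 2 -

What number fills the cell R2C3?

3

R5C4 = 1 (sole candidate).
R5C5 = 5 (sole candidate).
R6C6 = 4 (sole candidate).
R3C4 = 2 (sole candidate).
R3C6 = 1 (sole candidate).
R4C5 = 6 (sole candidate).
R4C6 = 5 (sole candidate).
R5C3 = 6 (sole candidate).
R1C4 = 3 (sole candidate).
R2C5 = 4 (sole candidate).
R3C3 = 4 (sole candidate).
R1C1 = 2 (sole candidate).
R1C5 = 1 (sole candidate).
R1C6 = 6 (sole candidate).
R2C3 = 3: row 2 has {1,4,5}; col 3 has {4,5,6}; box has {1,2,5} → only 3 remains.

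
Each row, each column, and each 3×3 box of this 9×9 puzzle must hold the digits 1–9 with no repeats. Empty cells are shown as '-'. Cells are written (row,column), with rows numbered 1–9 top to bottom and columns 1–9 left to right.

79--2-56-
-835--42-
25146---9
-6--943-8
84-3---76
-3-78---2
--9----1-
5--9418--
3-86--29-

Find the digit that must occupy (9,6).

7

(1,3) = 4 (sole candidate).
(2,1) = 6 (sole candidate).
(3,7) = 7 (sole candidate).
(4,1) = 1 (sole candidate).
(4,4) = 2 (sole candidate).
(4,8) = 5 (sole candidate).
(5,6) = 5 (sole candidate).
(6,1) = 9 (sole candidate).
(6,3) = 5 (sole candidate).
(6,6) = 6 (sole candidate).
(6,7) = 1 (sole candidate).
(6,8) = 4 (sole candidate).
(7,1) = 4 (sole candidate).
(7,4) = 8 (sole candidate).
(7,7) = 6 (sole candidate).
(8,8) = 3 (sole candidate).
(8,9) = 7 (sole candidate).
(9,6) = 7: row 9 has {2,3,6,8,9}; col 6 has {1,4,5,6}; box has {1,4,6,8,9} → only 7 remains.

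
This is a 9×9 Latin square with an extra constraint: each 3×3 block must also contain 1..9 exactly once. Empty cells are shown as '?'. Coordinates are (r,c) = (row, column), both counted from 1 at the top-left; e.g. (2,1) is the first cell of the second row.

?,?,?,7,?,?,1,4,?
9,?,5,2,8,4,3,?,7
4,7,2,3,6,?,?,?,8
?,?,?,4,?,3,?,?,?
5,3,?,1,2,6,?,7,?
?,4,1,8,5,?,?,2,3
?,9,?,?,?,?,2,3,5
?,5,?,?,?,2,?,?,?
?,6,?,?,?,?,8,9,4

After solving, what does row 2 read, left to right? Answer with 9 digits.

915284367

(1,2) = 8: row 1 has {1,4,7}; col 2 has {3,4,5,6,7,9}; box has {2,4,5,7,9} → only 8 remains.
(1,5) = 9: row 1 has {1,4,7,8}; col 5 has {2,5,6,8}; box has {2,3,4,6,7,8} → only 9 remains.
(1,6) = 5: row 1 has {1,4,7,8,9}; col 6 has {2,3,4,6}; box has {2,3,4,6,7,8,9} → only 5 remains.
(2,2) = 1: row 2 has {2,3,4,5,7,8,9}; col 2 has {3,4,5,6,7,8,9}; box has {2,4,5,7,8,9} → only 1 remains.
(2,8) = 6: row 2 has {1,2,3,4,5,7,8,9}; col 8 has {2,3,4,7,9}; box has {1,3,4,7,8} → only 6 remains.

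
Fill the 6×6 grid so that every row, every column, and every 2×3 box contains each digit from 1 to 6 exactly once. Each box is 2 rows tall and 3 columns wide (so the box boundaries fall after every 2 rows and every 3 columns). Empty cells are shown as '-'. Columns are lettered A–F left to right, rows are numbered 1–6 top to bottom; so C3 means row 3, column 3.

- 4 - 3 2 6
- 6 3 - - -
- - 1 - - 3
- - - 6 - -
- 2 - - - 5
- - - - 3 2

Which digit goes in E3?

4

C1 = 5: row 1 has {2,3,4,6}; col 3 has {1,3}; box has {3,4,6} → only 5 remains.
B3 = 5: row 3 has {1,3}; col 2 has {2,4,6}; box has {1} → only 5 remains.
E3 = 4: row 3 has {1,3,5}; col 5 has {2,3}; box has {3,6} → only 4 remains.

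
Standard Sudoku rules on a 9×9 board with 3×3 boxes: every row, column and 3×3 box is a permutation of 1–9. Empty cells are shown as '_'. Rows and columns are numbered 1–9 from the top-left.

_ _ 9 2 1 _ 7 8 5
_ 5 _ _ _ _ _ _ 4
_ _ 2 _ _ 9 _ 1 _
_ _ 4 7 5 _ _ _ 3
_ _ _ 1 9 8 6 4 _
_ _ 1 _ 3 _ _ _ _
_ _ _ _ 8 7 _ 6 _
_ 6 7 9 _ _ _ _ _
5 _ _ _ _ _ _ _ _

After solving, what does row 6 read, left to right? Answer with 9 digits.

791634258

r3c7 = 3: row 3 has {1,2,9}; col 7 has {6,7}; box has {1,4,5,7,8} → only 3 remains.
r3c9 = 6: row 3 has {1,2,3,9}; col 9 has {3,4,5}; box has {1,3,4,5,7,8} → only 6 remains.
r7c3 = 3: row 7 has {6,7,8}; col 3 has {1,2,4,7,9}; box has {5,6,7} → only 3 remains.
r9c3 = 8: row 9 has {5}; col 3 has {1,2,3,4,7,9}; box has {3,5,6,7} → only 8 remains.
r2c3 = 6: row 2 has {4,5}; col 3 has {1,2,3,4,7,8,9}; box has {2,5,9} → only 6 remains.
r2c5 = 7: row 2 has {4,5,6}; col 5 has {1,3,5,8,9}; box has {1,2,9} → only 7 remains.
r2c6 = 3: row 2 has {4,5,6,7}; col 6 has {7,8,9}; box has {1,2,7,9} → only 3 remains.
r3c5 = 4: row 3 has {1,2,3,6,9}; col 5 has {1,3,5,7,8,9}; box has {1,2,3,7,9} → only 4 remains.
r5c3 = 5: row 5 has {1,4,6,8,9}; col 3 has {1,2,3,4,6,7,8,9}; box has {1,4} → only 5 remains.
r8c5 = 2: row 8 has {6,7,9}; col 5 has {1,3,4,5,7,8,9}; box has {7,8,9} → only 2 remains.
r9c5 = 6: row 9 has {5,8}; col 5 has {1,2,3,4,5,7,8,9}; box has {2,7,8,9} → only 6 remains.
r1c6 = 6: row 1 has {1,2,5,7,8,9}; col 6 has {3,7,8,9}; box has {1,2,3,4,7,9} → only 6 remains.
r2c4 = 8: row 2 has {3,4,5,6,7}; col 4 has {1,2,7,9}; box has {1,2,3,4,6,7,9} → only 8 remains.
r3c4 = 5: row 3 has {1,2,3,4,6,9}; col 4 has {1,2,7,8,9}; box has {1,2,3,4,6,7,8,9} → only 5 remains.
r4c6 = 2: row 4 has {3,4,5,7}; col 6 has {3,6,7,8,9}; box has {1,3,5,7,8,9} → only 2 remains.
r4c8 = 9: row 4 has {2,3,4,5,7}; col 8 has {1,4,6,8}; box has {3,4,6} → only 9 remains.
r6c6 = 4: row 6 has {1,3}; col 6 has {2,3,6,7,8,9}; box has {1,2,3,5,7,8,9} → only 4 remains.
r7c4 = 4: row 7 has {3,6,7,8}; col 4 has {1,2,5,7,8,9}; box has {2,6,7,8,9} → only 4 remains.
r9c4 = 3: row 9 has {5,6,8}; col 4 has {1,2,4,5,7,8,9}; box has {2,4,6,7,8,9} → only 3 remains.
r9c6 = 1: row 9 has {3,5,6,8}; col 6 has {2,3,4,6,7,8,9}; box has {2,3,4,6,7,8,9} → only 1 remains.
r2c1 = 1: row 2 has {3,4,5,6,7,8}; col 1 has {5}; box has {2,5,6,9} → only 1 remains.
r2c8 = 2: row 2 has {1,3,4,5,6,7,8}; col 8 has {1,4,6,8,9}; box has {1,3,4,5,6,7,8} → only 2 remains.
r4c2 = 8: row 4 has {2,3,4,5,7,9}; col 2 has {5,6}; box has {1,4,5} → only 8 remains.
r4c7 = 1: row 4 has {2,3,4,5,7,8,9}; col 7 has {3,6,7}; box has {3,4,6,9} → only 1 remains.
r6c4 = 6: row 6 has {1,3,4}; col 4 has {1,2,3,4,5,7,8,9}; box has {1,2,3,4,5,7,8,9} → only 6 remains.
r8c1 = 4: row 8 has {2,6,7,9}; col 1 has {1,5}; box has {3,5,6,7,8} → only 4 remains.
r8c6 = 5: row 8 has {2,4,6,7,9}; col 6 has {1,2,3,4,6,7,8,9}; box has {1,2,3,4,6,7,8,9} → only 5 remains.
r8c7 = 8: row 8 has {2,4,5,6,7,9}; col 7 has {1,3,6,7}; box has {6} → only 8 remains.
r8c8 = 3: row 8 has {2,4,5,6,7,8,9}; col 8 has {1,2,4,6,8,9}; box has {6,8} → only 3 remains.
r8c9 = 1: row 8 has {2,3,4,5,6,7,8,9}; col 9 has {3,4,5,6}; box has {3,6,8} → only 1 remains.
r9c8 = 7: row 9 has {1,3,5,6,8}; col 8 has {1,2,3,4,6,8,9}; box has {1,3,6,8} → only 7 remains.
r1c1 = 3: row 1 has {1,2,5,6,7,8,9}; col 1 has {1,4,5}; box has {1,2,5,6,9} → only 3 remains.
r1c2 = 4: row 1 has {1,2,3,5,6,7,8,9}; col 2 has {5,6,8}; box has {1,2,3,5,6,9} → only 4 remains.
r2c7 = 9: row 2 has {1,2,3,4,5,6,7,8}; col 7 has {1,3,6,7,8}; box has {1,2,3,4,5,6,7,8} → only 9 remains.
r3c2 = 7: row 3 has {1,2,3,4,5,6,9}; col 2 has {4,5,6,8}; box has {1,2,3,4,5,6,9} → only 7 remains.
r4c1 = 6: row 4 has {1,2,3,4,5,7,8,9}; col 1 has {1,3,4,5}; box has {1,4,5,8} → only 6 remains.
r6c8 = 5: row 6 has {1,3,4,6}; col 8 has {1,2,3,4,6,7,8,9}; box has {1,3,4,6,9} → only 5 remains.
r3c1 = 8: row 3 has {1,2,3,4,5,6,7,9}; col 1 has {1,3,4,5,6}; box has {1,2,3,4,5,6,7,9} → only 8 remains.
r6c7 = 2: row 6 has {1,3,4,5,6}; col 7 has {1,3,6,7,8,9}; box has {1,3,4,5,6,9} → only 2 remains.
r7c7 = 5: row 7 has {3,4,6,7,8}; col 7 has {1,2,3,6,7,8,9}; box has {1,3,6,7,8} → only 5 remains.
r9c7 = 4: row 9 has {1,3,5,6,7,8}; col 7 has {1,2,3,5,6,7,8,9}; box has {1,3,5,6,7,8} → only 4 remains.
r5c9 = 7: row 5 has {1,4,5,6,8,9}; col 9 has {1,3,4,5,6}; box has {1,2,3,4,5,6,9} → only 7 remains.
r6c2 = 9: row 6 has {1,2,3,4,5,6}; col 2 has {4,5,6,7,8}; box has {1,4,5,6,8} → only 9 remains.
r6c9 = 8: row 6 has {1,2,3,4,5,6,9}; col 9 has {1,3,4,5,6,7}; box has {1,2,3,4,5,6,7,9} → only 8 remains.
r9c2 = 2: row 9 has {1,3,4,5,6,7,8}; col 2 has {4,5,6,7,8,9}; box has {3,4,5,6,7,8} → only 2 remains.
r9c9 = 9: row 9 has {1,2,3,4,5,6,7,8}; col 9 has {1,3,4,5,6,7,8}; box has {1,3,4,5,6,7,8} → only 9 remains.
r5c1 = 2: row 5 has {1,4,5,6,7,8,9}; col 1 has {1,3,4,5,6,8}; box has {1,4,5,6,8,9} → only 2 remains.
r5c2 = 3: row 5 has {1,2,4,5,6,7,8,9}; col 2 has {2,4,5,6,7,8,9}; box has {1,2,4,5,6,8,9} → only 3 remains.
r6c1 = 7: row 6 has {1,2,3,4,5,6,8,9}; col 1 has {1,2,3,4,5,6,8}; box has {1,2,3,4,5,6,8,9} → only 7 remains.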